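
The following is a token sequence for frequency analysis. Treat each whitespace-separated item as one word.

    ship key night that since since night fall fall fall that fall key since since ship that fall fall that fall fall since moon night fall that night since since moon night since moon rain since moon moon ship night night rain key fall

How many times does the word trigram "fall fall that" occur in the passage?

Scanning the 42 overlapping trigram windows for "fall fall that":
  position 9–11: fall fall that
  position 18–20: fall fall that

2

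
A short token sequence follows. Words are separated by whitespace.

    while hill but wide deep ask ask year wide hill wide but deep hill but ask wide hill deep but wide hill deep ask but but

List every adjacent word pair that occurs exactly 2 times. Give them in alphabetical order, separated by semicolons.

Bigram counts meeting the condition (exactly 2 times):
  but wide: 2
  deep ask: 2
  hill but: 2
  hill deep: 2

but wide; deep ask; hill but; hill deep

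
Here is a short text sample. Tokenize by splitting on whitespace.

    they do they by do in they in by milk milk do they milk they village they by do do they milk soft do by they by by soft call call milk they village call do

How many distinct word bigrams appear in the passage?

27

36 tokens → 35 bigram windows in total.
Repeated bigrams (each contributes count−1 duplicates):
  do they: 3
  they by: 3
  by do: 2
  milk they: 2
  they milk: 2
  they village: 2
8 duplicate windows → 35 − 8 = 27 distinct.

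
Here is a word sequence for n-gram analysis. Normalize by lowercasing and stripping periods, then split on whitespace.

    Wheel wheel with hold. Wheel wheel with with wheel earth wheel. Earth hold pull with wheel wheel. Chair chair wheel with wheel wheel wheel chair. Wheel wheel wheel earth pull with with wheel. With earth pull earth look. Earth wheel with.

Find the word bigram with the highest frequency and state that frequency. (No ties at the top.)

"wheel wheel", 7 times

Bigram frequencies (highest first):
  wheel wheel: 7
  wheel with: 5
  with wheel: 4
  wheel earth: 3
  with with: 2
  earth wheel: 2
  … (13 more, each ≤ 2)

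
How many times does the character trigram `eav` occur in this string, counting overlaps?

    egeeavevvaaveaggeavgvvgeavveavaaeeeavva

5

Sliding a length-3 window over the 39 characters (37 positions):
  position 4–6: eav
  position 17–19: eav
  position 24–26: eav
  position 28–30: eav
  position 35–37: eav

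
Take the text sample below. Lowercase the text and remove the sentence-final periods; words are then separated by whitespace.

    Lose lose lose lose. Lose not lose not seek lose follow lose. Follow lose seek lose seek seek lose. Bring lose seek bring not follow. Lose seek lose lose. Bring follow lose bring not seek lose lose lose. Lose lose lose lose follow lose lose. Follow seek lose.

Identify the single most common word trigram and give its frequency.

"lose lose lose", 8 times

Trigram frequencies (highest first):
  lose lose lose: 8
  lose follow lose: 3
  not seek lose: 2
  follow lose seek: 2
  lose seek lose: 2
  seek lose lose: 2
  … (26 more, each ≤ 2)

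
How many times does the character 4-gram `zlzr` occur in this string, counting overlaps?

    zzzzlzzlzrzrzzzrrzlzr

2

Sliding a length-4 window over the 21 characters (18 positions):
  position 7–10: zlzr
  position 18–21: zlzr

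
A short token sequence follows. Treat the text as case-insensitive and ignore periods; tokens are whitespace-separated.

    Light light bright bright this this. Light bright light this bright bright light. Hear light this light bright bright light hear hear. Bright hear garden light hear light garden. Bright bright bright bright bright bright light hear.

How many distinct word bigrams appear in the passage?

37 tokens → 36 bigram windows in total.
Repeated bigrams (each contributes count−1 duplicates):
  bright bright: 8
  bright light: 4
  light hear: 4
  light bright: 3
  hear light: 2
  light this: 2
  this light: 2
18 duplicate windows → 36 − 18 = 18 distinct.

18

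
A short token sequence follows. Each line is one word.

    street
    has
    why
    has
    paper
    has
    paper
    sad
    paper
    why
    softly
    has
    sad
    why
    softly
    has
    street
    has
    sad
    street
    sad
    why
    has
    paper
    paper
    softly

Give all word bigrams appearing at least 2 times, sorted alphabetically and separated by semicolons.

has paper; has sad; sad why; softly has; street has; why has; why softly

Bigram counts meeting the condition (at least 2 times):
  has paper: 3
  has sad: 2
  sad why: 2
  softly has: 2
  street has: 2
  why has: 2
  why softly: 2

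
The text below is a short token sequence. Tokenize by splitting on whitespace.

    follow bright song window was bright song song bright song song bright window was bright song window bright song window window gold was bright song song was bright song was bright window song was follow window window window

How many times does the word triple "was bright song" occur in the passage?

Scanning the 36 overlapping trigram windows for "was bright song":
  position 5–7: was bright song
  position 14–16: was bright song
  position 23–25: was bright song
  position 27–29: was bright song

4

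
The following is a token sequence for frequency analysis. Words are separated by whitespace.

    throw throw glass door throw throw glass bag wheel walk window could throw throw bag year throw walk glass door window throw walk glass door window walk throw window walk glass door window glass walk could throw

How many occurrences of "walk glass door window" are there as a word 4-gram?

Scanning the 34 overlapping 4-gram windows for "walk glass door window":
  position 18–21: walk glass door window
  position 23–26: walk glass door window
  position 30–33: walk glass door window

3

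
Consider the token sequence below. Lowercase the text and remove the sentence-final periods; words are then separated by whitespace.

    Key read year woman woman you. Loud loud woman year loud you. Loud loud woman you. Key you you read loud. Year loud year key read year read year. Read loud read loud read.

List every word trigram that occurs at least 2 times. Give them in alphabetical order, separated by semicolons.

key read year; loud loud woman; read loud read; read year read; you loud loud

Trigram counts meeting the condition (at least 2 times):
  key read year: 2
  loud loud woman: 2
  read loud read: 2
  read year read: 2
  you loud loud: 2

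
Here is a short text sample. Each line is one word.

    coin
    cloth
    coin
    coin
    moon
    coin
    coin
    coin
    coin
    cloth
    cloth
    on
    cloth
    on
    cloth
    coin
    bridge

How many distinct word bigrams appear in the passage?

17 tokens → 16 bigram windows in total.
Repeated bigrams (each contributes count−1 duplicates):
  coin coin: 4
  cloth coin: 2
  cloth on: 2
  coin cloth: 2
  on cloth: 2
7 duplicate windows → 16 − 7 = 9 distinct.

9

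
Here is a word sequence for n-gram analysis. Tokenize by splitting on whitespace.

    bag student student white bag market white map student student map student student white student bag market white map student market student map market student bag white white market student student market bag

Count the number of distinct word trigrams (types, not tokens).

26

33 tokens → 31 trigram windows in total.
Repeated trigrams (each contributes count−1 duplicates):
  bag market white: 2
  map student student: 2
  market white map: 2
  student student white: 2
  white map student: 2
5 duplicate windows → 31 − 5 = 26 distinct.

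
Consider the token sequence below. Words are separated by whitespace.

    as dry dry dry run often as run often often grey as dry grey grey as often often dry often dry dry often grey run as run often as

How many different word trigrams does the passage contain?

25

29 tokens → 27 trigram windows in total.
Repeated trigrams (each contributes count−1 duplicates):
  as run often: 2
  run often as: 2
2 duplicate windows → 27 − 2 = 25 distinct.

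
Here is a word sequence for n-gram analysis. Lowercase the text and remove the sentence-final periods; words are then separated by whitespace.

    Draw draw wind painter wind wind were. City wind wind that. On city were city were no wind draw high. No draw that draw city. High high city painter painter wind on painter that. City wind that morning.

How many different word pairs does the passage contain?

38 tokens → 37 bigram windows in total.
Repeated bigrams (each contributes count−1 duplicates):
  city were: 2
  city wind: 2
  painter wind: 2
  were city: 2
  wind that: 2
  wind wind: 2
6 duplicate windows → 37 − 6 = 31 distinct.

31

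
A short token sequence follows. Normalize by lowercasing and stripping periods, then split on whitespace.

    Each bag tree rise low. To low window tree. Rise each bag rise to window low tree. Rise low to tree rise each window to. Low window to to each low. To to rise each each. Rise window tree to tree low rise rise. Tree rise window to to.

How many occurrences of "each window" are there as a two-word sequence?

Scanning the 48 overlapping bigram windows for "each window":
  position 23–24: each window

1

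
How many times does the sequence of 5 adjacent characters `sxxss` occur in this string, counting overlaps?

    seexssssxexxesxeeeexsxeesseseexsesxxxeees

0

Sliding a length-5 window over the 41 characters (37 positions):
  (no match at any position)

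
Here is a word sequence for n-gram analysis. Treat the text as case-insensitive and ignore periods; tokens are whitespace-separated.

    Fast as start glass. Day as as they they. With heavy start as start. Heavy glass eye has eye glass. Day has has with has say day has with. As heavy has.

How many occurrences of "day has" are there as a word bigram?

Scanning the 31 overlapping bigram windows for "day has":
  position 21–22: day has
  position 27–28: day has

2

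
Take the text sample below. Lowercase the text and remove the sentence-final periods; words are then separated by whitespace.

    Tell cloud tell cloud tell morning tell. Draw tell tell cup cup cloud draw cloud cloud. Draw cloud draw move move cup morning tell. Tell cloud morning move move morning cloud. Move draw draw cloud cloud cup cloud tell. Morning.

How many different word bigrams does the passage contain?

25

40 tokens → 39 bigram windows in total.
Repeated bigrams (each contributes count−1 duplicates):
  cloud draw: 3
  cloud tell: 3
  draw cloud: 3
  tell cloud: 3
  cloud cloud: 2
  cup cloud: 2
  morning tell: 2
  move move: 2
  … (2 more repeated)
14 duplicate windows → 39 − 14 = 25 distinct.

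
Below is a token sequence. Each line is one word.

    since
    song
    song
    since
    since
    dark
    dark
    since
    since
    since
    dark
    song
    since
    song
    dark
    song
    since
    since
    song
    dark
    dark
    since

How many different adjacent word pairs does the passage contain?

22 tokens → 21 bigram windows in total.
Repeated bigrams (each contributes count−1 duplicates):
  since since: 4
  since song: 3
  song since: 3
  dark dark: 2
  dark since: 2
  dark song: 2
  since dark: 2
  song dark: 2
12 duplicate windows → 21 − 12 = 9 distinct.

9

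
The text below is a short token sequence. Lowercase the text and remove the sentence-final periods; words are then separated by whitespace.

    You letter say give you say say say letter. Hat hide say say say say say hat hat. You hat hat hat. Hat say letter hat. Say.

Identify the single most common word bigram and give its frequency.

"say say", 6 times

Bigram frequencies (highest first):
  say say: 6
  hat hat: 4
  say letter: 2
  letter hat: 2
  hat say: 2
  you letter: 1
  … (9 more, each ≤ 1)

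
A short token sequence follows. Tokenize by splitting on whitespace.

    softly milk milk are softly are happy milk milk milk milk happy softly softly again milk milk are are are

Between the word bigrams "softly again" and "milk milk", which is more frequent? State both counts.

"softly again": 1 occurrence
"milk milk": 5 occurrences

"milk milk" (5 vs 1)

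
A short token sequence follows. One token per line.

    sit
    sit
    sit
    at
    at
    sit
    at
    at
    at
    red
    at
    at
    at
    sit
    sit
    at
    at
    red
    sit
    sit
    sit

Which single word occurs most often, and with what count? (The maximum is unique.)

Unigram frequencies (highest first):
  at: 10
  sit: 9
  red: 2

"at", 10 times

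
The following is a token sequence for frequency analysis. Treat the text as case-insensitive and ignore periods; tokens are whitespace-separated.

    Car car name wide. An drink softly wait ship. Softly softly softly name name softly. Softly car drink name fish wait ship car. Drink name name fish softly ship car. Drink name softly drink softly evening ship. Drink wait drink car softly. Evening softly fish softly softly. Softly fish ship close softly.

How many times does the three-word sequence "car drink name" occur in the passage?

3

Scanning the 50 overlapping trigram windows for "car drink name":
  position 17–19: car drink name
  position 23–25: car drink name
  position 30–32: car drink name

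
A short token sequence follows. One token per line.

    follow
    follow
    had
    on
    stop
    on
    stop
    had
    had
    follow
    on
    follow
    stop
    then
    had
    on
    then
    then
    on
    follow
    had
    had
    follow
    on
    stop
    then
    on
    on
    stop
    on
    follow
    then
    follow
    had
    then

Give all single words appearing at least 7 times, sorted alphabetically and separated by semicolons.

Unigram counts meeting the condition (at least 7 times):
  follow: 8
  had: 7
  on: 9

follow; had; on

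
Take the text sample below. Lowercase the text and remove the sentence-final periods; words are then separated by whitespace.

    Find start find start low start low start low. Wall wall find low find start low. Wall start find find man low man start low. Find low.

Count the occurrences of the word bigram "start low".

5

Scanning the 26 overlapping bigram windows for "start low":
  position 4–5: start low
  position 6–7: start low
  position 8–9: start low
  position 15–16: start low
  position 24–25: start low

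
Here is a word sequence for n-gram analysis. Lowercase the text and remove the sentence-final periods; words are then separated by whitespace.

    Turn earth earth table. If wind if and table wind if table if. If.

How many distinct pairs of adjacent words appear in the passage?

11

14 tokens → 13 bigram windows in total.
Repeated bigrams (each contributes count−1 duplicates):
  table if: 2
  wind if: 2
2 duplicate windows → 13 − 2 = 11 distinct.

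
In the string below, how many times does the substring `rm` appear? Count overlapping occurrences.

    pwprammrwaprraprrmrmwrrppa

2

Sliding a length-2 window over the 26 characters (25 positions):
  position 17–18: rm
  position 19–20: rm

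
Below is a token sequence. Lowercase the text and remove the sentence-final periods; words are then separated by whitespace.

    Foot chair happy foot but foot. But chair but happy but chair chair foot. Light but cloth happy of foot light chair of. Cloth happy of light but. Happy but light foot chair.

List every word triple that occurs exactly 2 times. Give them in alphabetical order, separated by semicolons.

Trigram counts meeting the condition (exactly 2 times):
  but happy but: 2
  cloth happy of: 2

but happy but; cloth happy of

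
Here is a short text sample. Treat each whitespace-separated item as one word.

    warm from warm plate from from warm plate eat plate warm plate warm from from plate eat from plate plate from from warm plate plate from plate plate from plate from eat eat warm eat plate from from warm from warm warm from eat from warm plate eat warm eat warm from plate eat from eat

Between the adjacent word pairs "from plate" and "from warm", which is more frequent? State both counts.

"from plate": 5 occurrences
"from warm": 6 occurrences

"from warm" (6 vs 5)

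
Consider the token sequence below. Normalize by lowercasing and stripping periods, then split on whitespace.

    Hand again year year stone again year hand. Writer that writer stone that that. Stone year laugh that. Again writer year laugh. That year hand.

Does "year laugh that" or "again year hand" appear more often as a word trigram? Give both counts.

"year laugh that" (2 vs 1)

"year laugh that": 2 occurrences
"again year hand": 1 occurrence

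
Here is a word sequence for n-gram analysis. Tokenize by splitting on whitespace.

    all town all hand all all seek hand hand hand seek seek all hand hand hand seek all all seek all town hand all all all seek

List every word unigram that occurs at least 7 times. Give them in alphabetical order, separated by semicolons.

all; hand

Unigram counts meeting the condition (at least 7 times):
  all: 11
  hand: 8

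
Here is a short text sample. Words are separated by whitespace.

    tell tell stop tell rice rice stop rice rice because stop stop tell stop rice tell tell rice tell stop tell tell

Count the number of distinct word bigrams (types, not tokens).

22 tokens → 21 bigram windows in total.
Repeated bigrams (each contributes count−1 duplicates):
  stop tell: 3
  tell stop: 3
  tell tell: 3
  rice rice: 2
  rice tell: 2
  stop rice: 2
  tell rice: 2
10 duplicate windows → 21 − 10 = 11 distinct.

11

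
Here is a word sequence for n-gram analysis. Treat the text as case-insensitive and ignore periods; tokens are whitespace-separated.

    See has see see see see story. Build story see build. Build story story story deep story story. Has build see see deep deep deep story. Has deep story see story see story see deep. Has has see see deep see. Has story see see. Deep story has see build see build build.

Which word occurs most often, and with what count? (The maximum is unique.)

Unigram frequencies (highest first):
  see: 18
  story: 13
  deep: 8
  has: 7
  build: 7

"see", 18 times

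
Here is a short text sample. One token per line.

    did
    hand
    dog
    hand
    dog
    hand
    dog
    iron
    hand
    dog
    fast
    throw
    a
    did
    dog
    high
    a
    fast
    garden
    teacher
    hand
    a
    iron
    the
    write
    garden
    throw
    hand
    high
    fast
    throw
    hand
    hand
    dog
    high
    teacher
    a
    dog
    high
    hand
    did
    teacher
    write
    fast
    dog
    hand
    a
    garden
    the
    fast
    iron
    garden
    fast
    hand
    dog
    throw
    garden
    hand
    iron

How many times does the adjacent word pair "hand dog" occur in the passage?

Scanning the 58 overlapping bigram windows for "hand dog":
  position 2–3: hand dog
  position 4–5: hand dog
  position 6–7: hand dog
  position 9–10: hand dog
  position 33–34: hand dog
  position 54–55: hand dog

6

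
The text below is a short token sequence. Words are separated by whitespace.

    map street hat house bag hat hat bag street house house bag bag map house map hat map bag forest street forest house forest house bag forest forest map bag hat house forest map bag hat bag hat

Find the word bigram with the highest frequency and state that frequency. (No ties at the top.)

Bigram frequencies (highest first):
  bag hat: 4
  house bag: 3
  map bag: 3
  hat house: 2
  hat bag: 2
  bag forest: 2
  … (18 more, each ≤ 2)

"bag hat", 4 times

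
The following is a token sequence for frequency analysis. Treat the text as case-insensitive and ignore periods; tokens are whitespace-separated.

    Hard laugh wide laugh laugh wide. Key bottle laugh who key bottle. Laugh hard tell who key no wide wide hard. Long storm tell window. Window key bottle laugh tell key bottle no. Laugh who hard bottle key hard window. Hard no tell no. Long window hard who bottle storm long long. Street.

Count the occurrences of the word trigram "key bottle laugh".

3

Scanning the 51 overlapping trigram windows for "key bottle laugh":
  position 7–9: key bottle laugh
  position 11–13: key bottle laugh
  position 27–29: key bottle laugh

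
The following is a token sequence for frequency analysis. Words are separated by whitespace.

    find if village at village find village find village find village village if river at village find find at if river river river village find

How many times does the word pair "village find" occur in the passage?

Scanning the 24 overlapping bigram windows for "village find":
  position 5–6: village find
  position 7–8: village find
  position 9–10: village find
  position 16–17: village find
  position 24–25: village find

5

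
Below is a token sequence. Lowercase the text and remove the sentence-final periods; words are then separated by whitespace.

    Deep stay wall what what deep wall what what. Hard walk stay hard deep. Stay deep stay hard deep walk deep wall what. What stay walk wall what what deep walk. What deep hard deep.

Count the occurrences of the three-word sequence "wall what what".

4

Scanning the 33 overlapping trigram windows for "wall what what":
  position 3–5: wall what what
  position 7–9: wall what what
  position 22–24: wall what what
  position 27–29: wall what what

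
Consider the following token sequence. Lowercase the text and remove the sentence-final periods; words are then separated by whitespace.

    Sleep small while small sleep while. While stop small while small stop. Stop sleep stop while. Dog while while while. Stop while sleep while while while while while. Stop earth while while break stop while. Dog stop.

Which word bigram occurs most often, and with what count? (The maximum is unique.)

"while while", 8 times

Bigram frequencies (highest first):
  while while: 8
  while stop: 3
  stop while: 3
  small while: 2
  while small: 2
  sleep while: 2
  … (15 more, each ≤ 2)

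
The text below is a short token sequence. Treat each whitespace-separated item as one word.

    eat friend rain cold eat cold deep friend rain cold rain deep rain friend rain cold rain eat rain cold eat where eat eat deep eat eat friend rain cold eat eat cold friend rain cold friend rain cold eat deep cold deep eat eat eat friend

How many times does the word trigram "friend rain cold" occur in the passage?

Scanning the 45 overlapping trigram windows for "friend rain cold":
  position 2–4: friend rain cold
  position 8–10: friend rain cold
  position 14–16: friend rain cold
  position 28–30: friend rain cold
  position 34–36: friend rain cold
  position 37–39: friend rain cold

6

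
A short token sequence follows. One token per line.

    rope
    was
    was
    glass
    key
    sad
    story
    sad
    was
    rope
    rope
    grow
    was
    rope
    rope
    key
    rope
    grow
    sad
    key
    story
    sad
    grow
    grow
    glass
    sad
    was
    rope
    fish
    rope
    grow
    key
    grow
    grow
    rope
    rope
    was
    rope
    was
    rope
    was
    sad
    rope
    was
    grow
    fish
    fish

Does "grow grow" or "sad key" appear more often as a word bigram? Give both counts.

"grow grow" (2 vs 1)

"grow grow": 2 occurrences
"sad key": 1 occurrence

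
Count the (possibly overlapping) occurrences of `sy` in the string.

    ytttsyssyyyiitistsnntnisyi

Sliding a length-2 window over the 26 characters (25 positions):
  position 5–6: sy
  position 8–9: sy
  position 24–25: sy

3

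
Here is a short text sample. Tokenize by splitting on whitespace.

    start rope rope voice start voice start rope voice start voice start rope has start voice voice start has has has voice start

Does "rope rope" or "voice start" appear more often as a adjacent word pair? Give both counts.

"voice start" (6 vs 1)

"rope rope": 1 occurrence
"voice start": 6 occurrences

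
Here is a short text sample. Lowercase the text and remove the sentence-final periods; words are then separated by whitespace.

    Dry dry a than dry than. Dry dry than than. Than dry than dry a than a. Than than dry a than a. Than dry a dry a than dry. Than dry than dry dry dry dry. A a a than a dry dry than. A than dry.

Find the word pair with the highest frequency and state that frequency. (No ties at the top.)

"than dry", 10 times

Bigram frequencies (highest first):
  than dry: 10
  a than: 8
  dry dry: 6
  dry a: 6
  dry than: 6
  than a: 4
  … (3 more, each ≤ 3)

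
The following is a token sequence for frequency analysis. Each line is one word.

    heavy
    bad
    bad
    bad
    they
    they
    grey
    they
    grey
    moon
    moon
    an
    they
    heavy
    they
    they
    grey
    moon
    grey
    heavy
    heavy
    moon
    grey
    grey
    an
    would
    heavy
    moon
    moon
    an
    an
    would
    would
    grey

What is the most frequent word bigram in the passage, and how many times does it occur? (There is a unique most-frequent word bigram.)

Bigram frequencies (highest first):
  they grey: 3
  bad bad: 2
  they they: 2
  grey moon: 2
  moon moon: 2
  moon an: 2
  … (17 more, each ≤ 2)

"they grey", 3 times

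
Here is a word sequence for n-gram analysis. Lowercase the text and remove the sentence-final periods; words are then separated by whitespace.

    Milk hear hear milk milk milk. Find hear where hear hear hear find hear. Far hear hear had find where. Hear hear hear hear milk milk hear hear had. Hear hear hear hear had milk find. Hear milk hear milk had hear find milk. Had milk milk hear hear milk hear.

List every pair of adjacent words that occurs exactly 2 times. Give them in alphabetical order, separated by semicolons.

Bigram counts meeting the condition (exactly 2 times):
  had hear: 2
  had milk: 2
  hear find: 2
  milk find: 2
  milk had: 2
  where hear: 2

had hear; had milk; hear find; milk find; milk had; where hear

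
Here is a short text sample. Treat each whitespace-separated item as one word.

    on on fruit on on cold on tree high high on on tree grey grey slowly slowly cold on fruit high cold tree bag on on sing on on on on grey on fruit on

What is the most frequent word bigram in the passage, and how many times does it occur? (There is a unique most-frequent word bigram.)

Bigram frequencies (highest first):
  on on: 7
  on fruit: 3
  fruit on: 2
  cold on: 2
  on tree: 2
  on cold: 1
  … (17 more, each ≤ 1)

"on on", 7 times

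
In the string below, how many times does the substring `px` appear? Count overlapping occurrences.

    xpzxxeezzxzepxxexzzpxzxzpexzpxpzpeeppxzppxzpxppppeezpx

Sliding a length-2 window over the 54 characters (53 positions):
  position 13–14: px
  position 20–21: px
  position 29–30: px
  position 37–38: px
  position 41–42: px
  position 44–45: px
  position 53–54: px

7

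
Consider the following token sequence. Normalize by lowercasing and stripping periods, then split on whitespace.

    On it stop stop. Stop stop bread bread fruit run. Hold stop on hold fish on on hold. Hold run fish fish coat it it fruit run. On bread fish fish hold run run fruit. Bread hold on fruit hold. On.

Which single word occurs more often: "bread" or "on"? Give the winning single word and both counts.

"on" (7 vs 4)

"bread": 4 occurrences
"on": 7 occurrences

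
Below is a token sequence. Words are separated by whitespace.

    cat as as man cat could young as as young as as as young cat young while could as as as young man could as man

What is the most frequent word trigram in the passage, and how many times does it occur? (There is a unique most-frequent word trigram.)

"as as young", 3 times

Trigram frequencies (highest first):
  as as young: 3
  young as as: 2
  as as as: 2
  cat as as: 1
  as as man: 1
  as man cat: 1
  … (14 more, each ≤ 1)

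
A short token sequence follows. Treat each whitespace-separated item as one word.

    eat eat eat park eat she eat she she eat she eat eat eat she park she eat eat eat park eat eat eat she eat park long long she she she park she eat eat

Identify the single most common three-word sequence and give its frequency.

"eat eat eat", 4 times

Trigram frequencies (highest first):
  eat eat eat: 4
  eat she eat: 3
  she eat eat: 3
  eat eat park: 2
  eat park eat: 2
  she eat she: 2
  … (15 more, each ≤ 2)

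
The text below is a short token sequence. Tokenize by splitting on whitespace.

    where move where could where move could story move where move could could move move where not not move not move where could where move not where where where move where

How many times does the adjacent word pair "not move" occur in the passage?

2

Scanning the 30 overlapping bigram windows for "not move":
  position 18–19: not move
  position 20–21: not move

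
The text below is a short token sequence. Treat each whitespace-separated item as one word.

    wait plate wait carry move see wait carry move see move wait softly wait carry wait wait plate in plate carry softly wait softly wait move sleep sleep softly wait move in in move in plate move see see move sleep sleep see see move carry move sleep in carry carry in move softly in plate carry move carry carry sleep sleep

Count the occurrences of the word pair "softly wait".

Scanning the 61 overlapping bigram windows for "softly wait":
  position 13–14: softly wait
  position 22–23: softly wait
  position 24–25: softly wait
  position 29–30: softly wait

4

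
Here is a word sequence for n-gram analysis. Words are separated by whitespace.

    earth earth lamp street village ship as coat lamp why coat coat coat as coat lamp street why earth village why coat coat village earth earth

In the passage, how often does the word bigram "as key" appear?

Scanning the 25 overlapping bigram windows for "as key":
  (none found)

0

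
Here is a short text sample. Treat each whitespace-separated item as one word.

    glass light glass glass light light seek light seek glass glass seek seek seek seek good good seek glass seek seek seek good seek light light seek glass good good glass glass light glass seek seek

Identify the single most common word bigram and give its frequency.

"seek seek", 6 times

Bigram frequencies (highest first):
  seek seek: 6
  glass light: 3
  glass glass: 3
  light seek: 3
  seek glass: 3
  glass seek: 3
  … (8 more, each ≤ 2)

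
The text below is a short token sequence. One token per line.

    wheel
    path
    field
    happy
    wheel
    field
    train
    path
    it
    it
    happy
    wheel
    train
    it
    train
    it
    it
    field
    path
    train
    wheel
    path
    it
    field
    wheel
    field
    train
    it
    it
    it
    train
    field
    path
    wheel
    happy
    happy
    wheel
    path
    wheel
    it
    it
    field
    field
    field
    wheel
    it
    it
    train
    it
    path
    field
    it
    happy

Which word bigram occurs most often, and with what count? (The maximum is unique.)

Bigram frequencies (highest first):
  it it: 6
  train it: 4
  wheel path: 3
  happy wheel: 3
  it train: 3
  it field: 3
  … (20 more, each ≤ 2)

"it it", 6 times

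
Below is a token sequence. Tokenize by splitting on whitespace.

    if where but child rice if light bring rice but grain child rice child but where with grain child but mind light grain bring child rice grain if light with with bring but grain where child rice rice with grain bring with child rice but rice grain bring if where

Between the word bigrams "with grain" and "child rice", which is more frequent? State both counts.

"with grain": 2 occurrences
"child rice": 5 occurrences

"child rice" (5 vs 2)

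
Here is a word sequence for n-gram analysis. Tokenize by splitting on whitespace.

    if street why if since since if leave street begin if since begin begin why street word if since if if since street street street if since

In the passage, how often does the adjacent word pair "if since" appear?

5

Scanning the 26 overlapping bigram windows for "if since":
  position 4–5: if since
  position 11–12: if since
  position 18–19: if since
  position 21–22: if since
  position 26–27: if since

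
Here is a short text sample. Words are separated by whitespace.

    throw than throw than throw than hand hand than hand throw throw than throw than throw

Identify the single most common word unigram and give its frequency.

Unigram frequencies (highest first):
  throw: 7
  than: 6
  hand: 3

"throw", 7 times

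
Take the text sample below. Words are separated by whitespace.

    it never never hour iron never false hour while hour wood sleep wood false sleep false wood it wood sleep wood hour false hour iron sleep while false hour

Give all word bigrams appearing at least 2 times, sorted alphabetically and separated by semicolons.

Bigram counts meeting the condition (at least 2 times):
  false hour: 3
  hour iron: 2
  sleep wood: 2
  wood sleep: 2

false hour; hour iron; sleep wood; wood sleep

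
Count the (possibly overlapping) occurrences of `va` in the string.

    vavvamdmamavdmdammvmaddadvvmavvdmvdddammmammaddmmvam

Sliding a length-2 window over the 52 characters (51 positions):
  position 1–2: va
  position 4–5: va
  position 50–51: va

3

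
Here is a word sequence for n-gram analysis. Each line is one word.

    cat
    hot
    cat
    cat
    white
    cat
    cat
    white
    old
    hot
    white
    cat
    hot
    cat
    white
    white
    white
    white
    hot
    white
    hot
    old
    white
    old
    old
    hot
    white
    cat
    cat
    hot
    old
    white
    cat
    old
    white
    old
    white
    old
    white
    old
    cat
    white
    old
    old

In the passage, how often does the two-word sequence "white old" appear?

Scanning the 43 overlapping bigram windows for "white old":
  position 8–9: white old
  position 23–24: white old
  position 35–36: white old
  position 37–38: white old
  position 39–40: white old
  position 42–43: white old

6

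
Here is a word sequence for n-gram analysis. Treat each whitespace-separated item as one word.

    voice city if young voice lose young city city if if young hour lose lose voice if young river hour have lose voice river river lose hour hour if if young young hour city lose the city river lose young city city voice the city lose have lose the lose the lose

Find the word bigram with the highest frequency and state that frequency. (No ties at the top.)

Bigram frequencies (highest first):
  if young: 4
  lose the: 3
  city if: 2
  lose young: 2
  young city: 2
  city city: 2
  … (28 more, each ≤ 2)

"if young", 4 times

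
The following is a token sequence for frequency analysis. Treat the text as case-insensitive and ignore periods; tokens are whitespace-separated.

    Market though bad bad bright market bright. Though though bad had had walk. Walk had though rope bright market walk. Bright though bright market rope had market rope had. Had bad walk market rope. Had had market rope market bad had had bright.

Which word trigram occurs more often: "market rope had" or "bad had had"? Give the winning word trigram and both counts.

"market rope had": 3 occurrences
"bad had had": 2 occurrences

"market rope had" (3 vs 2)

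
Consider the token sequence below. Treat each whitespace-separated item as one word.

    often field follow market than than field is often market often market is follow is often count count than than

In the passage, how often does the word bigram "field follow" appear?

1

Scanning the 19 overlapping bigram windows for "field follow":
  position 2–3: field follow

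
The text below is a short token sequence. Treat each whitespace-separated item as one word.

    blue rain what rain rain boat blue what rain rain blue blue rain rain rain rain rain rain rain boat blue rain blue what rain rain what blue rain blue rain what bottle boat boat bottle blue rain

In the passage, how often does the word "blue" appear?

Scanning the 38 tokens for "blue":
  position 1: blue
  position 7: blue
  position 11: blue
  position 12: blue
  position 21: blue
  position 23: blue
  position 28: blue
  position 30: blue
  position 37: blue

9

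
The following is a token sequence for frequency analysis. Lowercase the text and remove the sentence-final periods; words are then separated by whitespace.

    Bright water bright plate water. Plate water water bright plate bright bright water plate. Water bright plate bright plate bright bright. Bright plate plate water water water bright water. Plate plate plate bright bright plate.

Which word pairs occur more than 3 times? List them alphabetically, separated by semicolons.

Bigram counts meeting the condition (more than 3 times):
  bright bright: 4
  bright plate: 6
  plate bright: 4
  plate water: 4
  water bright: 4

bright bright; bright plate; plate bright; plate water; water bright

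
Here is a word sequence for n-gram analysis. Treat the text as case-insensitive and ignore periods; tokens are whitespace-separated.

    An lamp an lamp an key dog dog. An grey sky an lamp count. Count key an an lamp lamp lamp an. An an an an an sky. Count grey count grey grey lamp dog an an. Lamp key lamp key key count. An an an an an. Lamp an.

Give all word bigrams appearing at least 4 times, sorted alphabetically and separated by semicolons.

an an; an lamp; lamp an

Bigram counts meeting the condition (at least 4 times):
  an an: 11
  an lamp: 6
  lamp an: 4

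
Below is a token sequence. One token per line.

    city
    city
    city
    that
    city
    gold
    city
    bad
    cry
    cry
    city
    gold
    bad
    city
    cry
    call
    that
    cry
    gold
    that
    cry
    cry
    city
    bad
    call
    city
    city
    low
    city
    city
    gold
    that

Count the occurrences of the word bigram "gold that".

Scanning the 31 overlapping bigram windows for "gold that":
  position 19–20: gold that
  position 31–32: gold that

2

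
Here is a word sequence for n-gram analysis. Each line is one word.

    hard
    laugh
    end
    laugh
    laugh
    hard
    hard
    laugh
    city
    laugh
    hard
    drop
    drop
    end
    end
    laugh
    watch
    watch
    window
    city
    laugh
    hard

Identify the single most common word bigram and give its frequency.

"laugh hard", 3 times

Bigram frequencies (highest first):
  laugh hard: 3
  hard laugh: 2
  end laugh: 2
  city laugh: 2
  laugh end: 1
  laugh laugh: 1
  … (10 more, each ≤ 1)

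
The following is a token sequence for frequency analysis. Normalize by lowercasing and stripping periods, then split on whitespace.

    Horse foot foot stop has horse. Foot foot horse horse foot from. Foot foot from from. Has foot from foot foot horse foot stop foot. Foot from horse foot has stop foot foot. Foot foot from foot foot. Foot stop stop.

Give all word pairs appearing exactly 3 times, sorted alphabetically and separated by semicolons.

Bigram counts meeting the condition (exactly 3 times):
  foot stop: 3
  from foot: 3

foot stop; from foot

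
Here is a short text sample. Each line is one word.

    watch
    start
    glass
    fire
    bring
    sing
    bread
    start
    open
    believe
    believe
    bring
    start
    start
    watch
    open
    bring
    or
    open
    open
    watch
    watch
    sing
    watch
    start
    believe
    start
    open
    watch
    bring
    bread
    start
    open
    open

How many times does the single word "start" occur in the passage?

7

Scanning the 34 tokens for "start":
  position 2: start
  position 8: start
  position 13: start
  position 14: start
  position 25: start
  position 27: start
  position 32: start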